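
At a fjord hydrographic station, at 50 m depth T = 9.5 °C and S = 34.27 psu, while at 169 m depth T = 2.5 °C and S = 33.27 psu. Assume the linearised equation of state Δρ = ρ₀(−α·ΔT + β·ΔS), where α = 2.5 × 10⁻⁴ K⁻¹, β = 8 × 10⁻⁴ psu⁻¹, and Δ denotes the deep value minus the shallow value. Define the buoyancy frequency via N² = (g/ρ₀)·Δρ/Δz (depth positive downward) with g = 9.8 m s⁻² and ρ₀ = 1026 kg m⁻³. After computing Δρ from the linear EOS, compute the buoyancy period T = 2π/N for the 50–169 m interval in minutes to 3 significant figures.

11.8 min

ΔT = -7.0 K, ΔS = -1.00 psu (deep − shallow).
Δρ/ρ₀ = −αΔT + βΔS = 1.75 × 10⁻³ − 8.00 × 10⁻⁴ = 9.50 × 10⁻⁴, so Δρ ≈ 0.9747 kg m⁻³.
N² = (g/ρ₀)·Δρ/Δz = g·(Δρ/ρ₀)/Δz = 9.8 × 9.50 × 10⁻⁴ / 119 = 7.8235 × 10⁻⁵ s⁻².
N = √(7.8235 × 10⁻⁵) = 8.8451 × 10⁻³ rad s⁻¹ → T = 2π/N = 710.36 s = 11.839 min ≈ 11.8 min.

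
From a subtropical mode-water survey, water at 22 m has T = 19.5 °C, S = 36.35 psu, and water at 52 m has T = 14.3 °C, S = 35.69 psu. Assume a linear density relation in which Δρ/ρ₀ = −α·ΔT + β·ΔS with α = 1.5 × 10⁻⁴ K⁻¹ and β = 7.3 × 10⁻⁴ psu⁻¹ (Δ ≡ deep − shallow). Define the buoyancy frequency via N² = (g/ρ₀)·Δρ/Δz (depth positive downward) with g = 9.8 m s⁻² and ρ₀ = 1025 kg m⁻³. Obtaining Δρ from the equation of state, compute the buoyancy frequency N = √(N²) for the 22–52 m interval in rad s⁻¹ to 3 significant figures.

9.87 × 10⁻³ rad s⁻¹

ΔT = -5.2 K, ΔS = -0.66 psu (deep − shallow).
Δρ/ρ₀ = −αΔT + βΔS = 7.80 × 10⁻⁴ − 4.818 × 10⁻⁴ = 2.982 × 10⁻⁴, so Δρ ≈ 0.3057 kg m⁻³.
N² = (g/ρ₀)·Δρ/Δz = g·(Δρ/ρ₀)/Δz = 9.8 × 2.982 × 10⁻⁴ / 30 = 9.7412 × 10⁻⁵ s⁻².
N = √(9.7412 × 10⁻⁵) = 9.8698 × 10⁻³ rad s⁻¹ ≈ 9.87 × 10⁻³ rad s⁻¹.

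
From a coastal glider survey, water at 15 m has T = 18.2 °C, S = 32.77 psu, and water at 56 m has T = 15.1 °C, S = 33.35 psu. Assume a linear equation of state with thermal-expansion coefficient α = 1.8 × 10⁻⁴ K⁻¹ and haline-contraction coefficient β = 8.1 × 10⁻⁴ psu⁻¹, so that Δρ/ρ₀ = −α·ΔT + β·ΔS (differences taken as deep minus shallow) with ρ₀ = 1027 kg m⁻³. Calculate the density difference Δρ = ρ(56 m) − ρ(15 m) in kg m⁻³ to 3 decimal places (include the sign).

+1.056 kg m⁻³

ΔT = -3.1 K, ΔS = +0.58 psu (deep − shallow).
Δρ/ρ₀ = −(1.8 × 10⁻⁴)(-3.1) + (8.1 × 10⁻⁴)(+0.58) = 1.0278 × 10⁻³.
Δρ = 1027 × (1.0278 × 10⁻³) = +1.056 kg m⁻³.
Positive Δρ: denser below, stable.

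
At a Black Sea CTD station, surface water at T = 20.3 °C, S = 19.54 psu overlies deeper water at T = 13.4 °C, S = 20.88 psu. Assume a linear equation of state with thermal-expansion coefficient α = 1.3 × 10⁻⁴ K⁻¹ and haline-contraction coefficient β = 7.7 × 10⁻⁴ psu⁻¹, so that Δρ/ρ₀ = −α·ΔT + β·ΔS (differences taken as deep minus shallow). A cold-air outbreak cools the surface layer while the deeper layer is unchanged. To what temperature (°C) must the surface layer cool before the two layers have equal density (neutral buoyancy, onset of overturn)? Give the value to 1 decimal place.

Neutral buoyancy requires Δρ = 0, i.e. −α(T_deep − T_surf′) + β(S_deep − S_surf) = 0.
T_surf′ = T_deep − (β/α)·ΔS = 13.4 − (7.7 × 10⁻⁴/1.3 × 10⁻⁴)·(+1.34) = 5.463 °C.
Cooling required: 20.3 − (5.463) = 14.837 °C.

5.5 °C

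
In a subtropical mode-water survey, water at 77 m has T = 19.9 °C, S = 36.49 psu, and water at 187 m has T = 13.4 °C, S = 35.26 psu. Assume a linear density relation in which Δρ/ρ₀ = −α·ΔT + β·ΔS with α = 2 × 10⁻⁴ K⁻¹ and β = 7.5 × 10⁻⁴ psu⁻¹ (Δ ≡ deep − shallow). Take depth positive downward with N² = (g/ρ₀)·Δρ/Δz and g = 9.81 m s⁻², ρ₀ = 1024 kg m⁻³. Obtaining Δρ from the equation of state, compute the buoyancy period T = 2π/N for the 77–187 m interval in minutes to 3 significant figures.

18.0 min

ΔT = -6.5 K, ΔS = -1.23 psu (deep − shallow).
Δρ/ρ₀ = −αΔT + βΔS = 1.30 × 10⁻³ − 9.225 × 10⁻⁴ = 3.775 × 10⁻⁴, so Δρ ≈ 0.3866 kg m⁻³.
N² = (g/ρ₀)·Δρ/Δz = g·(Δρ/ρ₀)/Δz = 9.81 × 3.775 × 10⁻⁴ / 110 = 3.3666 × 10⁻⁵ s⁻².
N = √(3.3666 × 10⁻⁵) = 5.8022 × 10⁻³ rad s⁻¹ → T = 2π/N = 1.0829 × 10³ s = 18.048 min ≈ 18.0 min.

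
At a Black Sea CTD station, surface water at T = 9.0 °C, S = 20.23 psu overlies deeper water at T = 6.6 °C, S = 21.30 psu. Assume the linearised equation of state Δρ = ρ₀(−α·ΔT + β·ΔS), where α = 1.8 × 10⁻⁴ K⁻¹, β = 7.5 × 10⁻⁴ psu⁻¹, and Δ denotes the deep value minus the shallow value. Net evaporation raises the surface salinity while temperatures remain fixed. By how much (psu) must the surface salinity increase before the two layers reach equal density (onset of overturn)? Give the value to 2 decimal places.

Neutral buoyancy requires −α(T_deep − T_surf) + β(S_deep − S_surf′) = 0.
S_surf′ = S_deep − (α/β)·ΔT = 21.30 − (1.8 × 10⁻⁴/7.5 × 10⁻⁴)·(-2.4) = 21.8760 psu.
Increase required: 21.8760 − 20.23 = 1.6460 psu.

1.65 psu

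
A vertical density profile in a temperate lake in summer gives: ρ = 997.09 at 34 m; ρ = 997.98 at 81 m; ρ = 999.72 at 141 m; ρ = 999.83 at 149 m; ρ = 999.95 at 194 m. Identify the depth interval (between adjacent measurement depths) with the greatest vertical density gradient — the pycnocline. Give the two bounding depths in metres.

81–141 m

Compute the density gradient over each adjacent pair:
  34–81 m: Δρ/Δz = 0.89/47 = 0.019 kg m⁻⁴
  81–141 m: Δρ/Δz = 1.74/60 = 0.029 kg m⁻⁴
  141–149 m: Δρ/Δz = 0.11/8 = 0.014 kg m⁻⁴
  149–194 m: Δρ/Δz = 0.12/45 = 2.7 × 10⁻³ kg m⁻⁴
The largest gradient is in the 81–141 m interval — the pycnocline.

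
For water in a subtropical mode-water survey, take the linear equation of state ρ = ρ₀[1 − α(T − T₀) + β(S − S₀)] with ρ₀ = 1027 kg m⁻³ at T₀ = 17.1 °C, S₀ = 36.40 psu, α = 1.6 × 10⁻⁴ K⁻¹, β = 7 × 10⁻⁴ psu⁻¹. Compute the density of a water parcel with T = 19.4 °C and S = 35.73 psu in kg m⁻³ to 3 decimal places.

T − T₀ = +2.3 K, S − S₀ = -0.67 psu.
Bracket = 1 − α·(+2.3) + β·(-0.67) = 1 + (-8.37 × 10⁻⁴) = 0.9991630.
ρ = 1027 × 0.9991630 = 1026.140 kg m⁻³.

1026.140 kg m⁻³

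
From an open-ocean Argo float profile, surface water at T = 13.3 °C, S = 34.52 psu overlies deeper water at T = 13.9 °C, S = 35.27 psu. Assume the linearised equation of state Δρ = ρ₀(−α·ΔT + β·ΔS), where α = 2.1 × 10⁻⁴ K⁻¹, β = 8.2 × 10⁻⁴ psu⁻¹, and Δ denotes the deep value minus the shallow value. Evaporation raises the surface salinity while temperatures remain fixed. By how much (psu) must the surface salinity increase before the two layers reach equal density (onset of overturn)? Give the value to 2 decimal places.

Neutral buoyancy requires −α(T_deep − T_surf) + β(S_deep − S_surf′) = 0.
S_surf′ = S_deep − (α/β)·ΔT = 35.27 − (2.1 × 10⁻⁴/8.2 × 10⁻⁴)·(+0.6) = 35.1163 psu.
Increase required: 35.1163 − 34.52 = 0.5963 psu.

0.60 psu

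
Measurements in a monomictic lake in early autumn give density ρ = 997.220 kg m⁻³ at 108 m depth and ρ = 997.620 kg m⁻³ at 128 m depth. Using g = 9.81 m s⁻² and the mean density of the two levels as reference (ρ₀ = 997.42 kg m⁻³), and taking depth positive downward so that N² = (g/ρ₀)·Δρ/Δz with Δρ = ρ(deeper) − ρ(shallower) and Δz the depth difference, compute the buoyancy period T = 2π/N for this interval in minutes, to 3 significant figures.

7.47 min

Δρ = 997.620 − 997.220 = 0.400 kg m⁻³ over Δz = 128 − 108 = 20 m.
N² = (9.81/997.42) × (0.400/20) = 1.9671 × 10⁻⁴ s⁻².
N = √(1.9671 × 10⁻⁴) = 0.014025 rad s⁻¹, so T = 2π/N = 448.00 s = 7.4667 min ≈ 7.47 min.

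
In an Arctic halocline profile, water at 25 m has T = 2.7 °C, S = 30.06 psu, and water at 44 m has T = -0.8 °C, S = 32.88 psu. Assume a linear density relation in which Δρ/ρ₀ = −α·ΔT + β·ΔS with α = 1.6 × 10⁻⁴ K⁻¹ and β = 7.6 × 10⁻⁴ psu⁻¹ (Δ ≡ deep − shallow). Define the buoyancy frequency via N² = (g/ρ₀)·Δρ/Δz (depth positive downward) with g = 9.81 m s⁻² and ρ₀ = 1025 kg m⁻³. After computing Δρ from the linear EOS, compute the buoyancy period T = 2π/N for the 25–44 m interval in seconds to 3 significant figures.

168 s

ΔT = -3.5 K, ΔS = +2.82 psu (deep − shallow).
Δρ/ρ₀ = −αΔT + βΔS = 5.60 × 10⁻⁴ + 2.1432 × 10⁻³ = 2.7032 × 10⁻³, so Δρ ≈ 2.771 kg m⁻³.
N² = (g/ρ₀)·Δρ/Δz = g·(Δρ/ρ₀)/Δz = 9.81 × 2.7032 × 10⁻³ / 19 = 1.3957 × 10⁻³ s⁻².
N = √(1.3957 × 10⁻³) = 0.037359 rad s⁻¹ → T = 2π/N = 168.18 s ≈ 168 s.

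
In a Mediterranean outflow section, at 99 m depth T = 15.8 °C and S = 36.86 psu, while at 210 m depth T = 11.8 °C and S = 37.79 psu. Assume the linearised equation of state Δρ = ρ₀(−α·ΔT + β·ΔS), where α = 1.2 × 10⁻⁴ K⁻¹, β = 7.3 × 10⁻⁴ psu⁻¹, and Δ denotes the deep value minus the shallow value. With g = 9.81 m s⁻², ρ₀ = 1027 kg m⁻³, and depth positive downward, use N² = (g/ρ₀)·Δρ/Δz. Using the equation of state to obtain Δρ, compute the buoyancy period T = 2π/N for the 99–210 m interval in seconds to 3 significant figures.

ΔT = -4.0 K, ΔS = +0.93 psu (deep − shallow).
Δρ/ρ₀ = −αΔT + βΔS = 4.80 × 10⁻⁴ + 6.789 × 10⁻⁴ = 1.1589 × 10⁻³, so Δρ ≈ 1.190 kg m⁻³.
N² = (g/ρ₀)·Δρ/Δz = g·(Δρ/ρ₀)/Δz = 9.81 × 1.1589 × 10⁻³ / 111 = 1.0242 × 10⁻⁴ s⁻².
N = √(1.0242 × 10⁻⁴) = 0.010120 rad s⁻¹ → T = 2π/N = 620.87 s ≈ 621 s.

621 s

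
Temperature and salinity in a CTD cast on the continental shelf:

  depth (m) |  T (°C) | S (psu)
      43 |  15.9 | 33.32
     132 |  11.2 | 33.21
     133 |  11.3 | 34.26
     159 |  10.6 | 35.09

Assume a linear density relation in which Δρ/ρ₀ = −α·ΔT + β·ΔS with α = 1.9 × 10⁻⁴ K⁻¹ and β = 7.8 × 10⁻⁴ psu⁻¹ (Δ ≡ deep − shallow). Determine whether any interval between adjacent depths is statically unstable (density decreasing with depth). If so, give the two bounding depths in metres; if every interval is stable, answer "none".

none

Evaluate Δρ/ρ₀ = −αΔT + βΔS across each adjacent pair:
  43–132 m: −αΔT+βΔS = −(1.9 × 10⁻⁴)(-4.7)+(7.8 × 10⁻⁴)(-0.11) = 8.1 × 10⁻⁴ → stable
  132–133 m: −αΔT+βΔS = −(1.9 × 10⁻⁴)(+0.1)+(7.8 × 10⁻⁴)(+1.05) = 8.0 × 10⁻⁴ → stable
  133–159 m: −αΔT+βΔS = −(1.9 × 10⁻⁴)(-0.7)+(7.8 × 10⁻⁴)(+0.83) = 7.8 × 10⁻⁴ → stable
Every interval has Δρ > 0: the column is stably stratified throughout.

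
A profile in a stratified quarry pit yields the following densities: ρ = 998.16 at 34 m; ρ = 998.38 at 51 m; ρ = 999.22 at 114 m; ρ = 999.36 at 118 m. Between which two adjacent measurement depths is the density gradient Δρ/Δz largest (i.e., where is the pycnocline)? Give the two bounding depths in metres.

Compute the density gradient over each adjacent pair:
  34–51 m: Δρ/Δz = 0.22/17 = 0.013 kg m⁻⁴
  51–114 m: Δρ/Δz = 0.84/63 = 0.013 kg m⁻⁴
  114–118 m: Δρ/Δz = 0.14/4 = 0.035 kg m⁻⁴
The largest gradient is in the 114–118 m interval — the pycnocline.

114–118 m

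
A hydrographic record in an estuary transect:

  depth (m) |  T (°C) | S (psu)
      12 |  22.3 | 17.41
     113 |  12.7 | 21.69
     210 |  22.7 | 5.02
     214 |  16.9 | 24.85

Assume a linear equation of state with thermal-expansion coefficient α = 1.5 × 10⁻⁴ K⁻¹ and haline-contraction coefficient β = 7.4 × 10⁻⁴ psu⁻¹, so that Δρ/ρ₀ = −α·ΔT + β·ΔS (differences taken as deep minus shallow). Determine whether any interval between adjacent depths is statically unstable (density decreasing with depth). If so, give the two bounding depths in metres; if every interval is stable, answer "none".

113–210 m

Evaluate Δρ/ρ₀ = −αΔT + βΔS across each adjacent pair:
  12–113 m: −αΔT+βΔS = −(1.5 × 10⁻⁴)(-9.6)+(7.4 × 10⁻⁴)(+4.28) = 4.6 × 10⁻³ → stable
  113–210 m: −αΔT+βΔS = −(1.5 × 10⁻⁴)(+10.0)+(7.4 × 10⁻⁴)(-16.67) = -0.014 → UNSTABLE
  210–214 m: −αΔT+βΔS = −(1.5 × 10⁻⁴)(-5.8)+(7.4 × 10⁻⁴)(+19.83) = 0.016 → stable
The 113–210 m interval has Δρ < 0: lighter water underlies denser water.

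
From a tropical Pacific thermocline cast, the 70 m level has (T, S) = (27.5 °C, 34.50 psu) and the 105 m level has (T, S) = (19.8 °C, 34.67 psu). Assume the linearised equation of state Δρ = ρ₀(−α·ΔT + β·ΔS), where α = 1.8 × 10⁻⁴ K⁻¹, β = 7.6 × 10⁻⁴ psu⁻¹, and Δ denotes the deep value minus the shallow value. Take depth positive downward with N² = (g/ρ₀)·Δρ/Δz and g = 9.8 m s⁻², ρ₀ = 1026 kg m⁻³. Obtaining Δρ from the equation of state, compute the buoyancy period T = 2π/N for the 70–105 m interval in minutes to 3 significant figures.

ΔT = -7.7 K, ΔS = +0.17 psu (deep − shallow).
Δρ/ρ₀ = −αΔT + βΔS = 1.386 × 10⁻³ + 1.292 × 10⁻⁴ = 1.5152 × 10⁻³, so Δρ ≈ 1.555 kg m⁻³.
N² = (g/ρ₀)·Δρ/Δz = g·(Δρ/ρ₀)/Δz = 9.8 × 1.5152 × 10⁻³ / 35 = 4.2426 × 10⁻⁴ s⁻².
N = √(4.2426 × 10⁻⁴) = 0.020598 rad s⁻¹ → T = 2π/N = 305.04 s = 5.0840 min ≈ 5.08 min.

5.08 min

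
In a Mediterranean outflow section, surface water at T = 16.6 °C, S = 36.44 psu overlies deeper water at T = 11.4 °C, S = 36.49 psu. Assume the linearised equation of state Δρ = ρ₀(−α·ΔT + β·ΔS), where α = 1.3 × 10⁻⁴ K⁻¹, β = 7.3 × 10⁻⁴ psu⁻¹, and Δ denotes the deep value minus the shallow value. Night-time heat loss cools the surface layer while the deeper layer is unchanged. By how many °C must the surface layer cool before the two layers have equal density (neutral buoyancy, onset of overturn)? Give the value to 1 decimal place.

Neutral buoyancy requires Δρ = 0, i.e. −α(T_deep − T_surf′) + β(S_deep − S_surf) = 0.
T_surf′ = T_deep − (β/α)·ΔS = 11.4 − (7.3 × 10⁻⁴/1.3 × 10⁻⁴)·(+0.05) = 11.119 °C.
Cooling required: 16.6 − (11.119) = 5.481 °C.

5.5 °C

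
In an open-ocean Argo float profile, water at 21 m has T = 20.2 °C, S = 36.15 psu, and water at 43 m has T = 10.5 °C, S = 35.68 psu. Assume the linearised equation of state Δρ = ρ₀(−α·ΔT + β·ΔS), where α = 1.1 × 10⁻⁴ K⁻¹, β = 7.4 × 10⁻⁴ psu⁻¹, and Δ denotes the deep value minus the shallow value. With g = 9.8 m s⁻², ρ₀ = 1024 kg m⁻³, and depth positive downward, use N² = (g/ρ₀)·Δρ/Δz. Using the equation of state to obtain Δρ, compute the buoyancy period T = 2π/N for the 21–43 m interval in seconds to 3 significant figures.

ΔT = -9.7 K, ΔS = -0.47 psu (deep − shallow).
Δρ/ρ₀ = −αΔT + βΔS = 1.067 × 10⁻³ − 3.478 × 10⁻⁴ = 7.192 × 10⁻⁴, so Δρ ≈ 0.7365 kg m⁻³.
N² = (g/ρ₀)·Δρ/Δz = g·(Δρ/ρ₀)/Δz = 9.8 × 7.192 × 10⁻⁴ / 22 = 3.2037 × 10⁻⁴ s⁻².
N = √(3.2037 × 10⁻⁴) = 0.017899 rad s⁻¹ → T = 2π/N = 351.04 s ≈ 351 s.

351 s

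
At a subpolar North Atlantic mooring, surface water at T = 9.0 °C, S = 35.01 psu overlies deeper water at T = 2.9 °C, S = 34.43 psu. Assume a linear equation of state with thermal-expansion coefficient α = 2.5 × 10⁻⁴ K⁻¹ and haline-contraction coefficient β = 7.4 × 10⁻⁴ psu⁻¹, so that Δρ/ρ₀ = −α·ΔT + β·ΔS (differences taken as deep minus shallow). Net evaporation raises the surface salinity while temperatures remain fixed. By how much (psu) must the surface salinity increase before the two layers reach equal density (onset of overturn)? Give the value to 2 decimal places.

Neutral buoyancy requires −α(T_deep − T_surf) + β(S_deep − S_surf′) = 0.
S_surf′ = S_deep − (α/β)·ΔT = 34.43 − (2.5 × 10⁻⁴/7.4 × 10⁻⁴)·(-6.1) = 36.4908 psu.
Increase required: 36.4908 − 35.01 = 1.4808 psu.

1.48 psu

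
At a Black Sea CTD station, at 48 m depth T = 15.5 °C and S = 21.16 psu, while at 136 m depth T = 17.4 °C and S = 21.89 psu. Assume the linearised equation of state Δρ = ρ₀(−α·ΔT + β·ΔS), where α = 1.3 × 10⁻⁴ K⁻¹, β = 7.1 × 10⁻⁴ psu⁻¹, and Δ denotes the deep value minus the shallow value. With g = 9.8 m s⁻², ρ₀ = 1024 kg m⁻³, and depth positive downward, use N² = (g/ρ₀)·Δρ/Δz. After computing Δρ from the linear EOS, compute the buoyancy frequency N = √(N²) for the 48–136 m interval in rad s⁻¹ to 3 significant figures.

ΔT = +1.9 K, ΔS = +0.73 psu (deep − shallow).
Δρ/ρ₀ = −αΔT + βΔS = -2.47 × 10⁻⁴ + 5.183 × 10⁻⁴ = 2.713 × 10⁻⁴, so Δρ ≈ 0.2778 kg m⁻³.
N² = (g/ρ₀)·Δρ/Δz = g·(Δρ/ρ₀)/Δz = 9.8 × 2.713 × 10⁻⁴ / 88 = 3.0213 × 10⁻⁵ s⁻².
N = √(3.0213 × 10⁻⁵) = 5.4966 × 10⁻³ rad s⁻¹ ≈ 5.50 × 10⁻³ rad s⁻¹.

5.50 × 10⁻³ rad s⁻¹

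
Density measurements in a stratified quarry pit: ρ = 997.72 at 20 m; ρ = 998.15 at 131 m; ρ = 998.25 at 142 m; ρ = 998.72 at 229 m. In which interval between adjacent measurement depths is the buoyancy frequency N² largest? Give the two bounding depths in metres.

131–142 m

Compute the density gradient over each adjacent pair:
  20–131 m: Δρ/Δz = 0.43/111 = 3.9 × 10⁻³ kg m⁻⁴
  131–142 m: Δρ/Δz = 0.10/11 = 9.1 × 10⁻³ kg m⁻⁴
  142–229 m: Δρ/Δz = 0.47/87 = 5.4 × 10⁻³ kg m⁻⁴
The largest gradient is in the 131–142 m interval — the pycnocline.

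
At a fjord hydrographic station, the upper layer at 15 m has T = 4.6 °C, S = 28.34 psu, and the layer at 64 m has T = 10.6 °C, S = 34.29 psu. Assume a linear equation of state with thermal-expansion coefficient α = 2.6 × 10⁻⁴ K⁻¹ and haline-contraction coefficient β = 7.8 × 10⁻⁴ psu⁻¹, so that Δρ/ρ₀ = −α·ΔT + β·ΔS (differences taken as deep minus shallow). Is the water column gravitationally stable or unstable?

stable

ΔT = 10.6 − 4.6 = +6.0 K and ΔS = 34.29 − 28.34 = +5.95 psu (deep − shallow).
−αΔT = -1.56 × 10⁻³; βΔS = 4.641 × 10⁻³; sum Δρ/ρ₀ = 3.081 × 10⁻³.
Δρ/ρ₀ > 0, so Δρ > 0: deeper water is denser → statically stable.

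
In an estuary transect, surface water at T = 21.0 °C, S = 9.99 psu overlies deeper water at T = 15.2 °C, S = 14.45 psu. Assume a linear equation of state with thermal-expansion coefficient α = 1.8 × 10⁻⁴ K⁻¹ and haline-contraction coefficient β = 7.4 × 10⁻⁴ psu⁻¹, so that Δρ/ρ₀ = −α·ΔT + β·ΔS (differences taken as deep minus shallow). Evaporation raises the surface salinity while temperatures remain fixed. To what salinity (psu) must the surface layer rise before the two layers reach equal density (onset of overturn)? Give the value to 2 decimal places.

Neutral buoyancy requires −α(T_deep − T_surf) + β(S_deep − S_surf′) = 0.
S_surf′ = S_deep − (α/β)·ΔT = 14.45 − (1.8 × 10⁻⁴/7.4 × 10⁻⁴)·(-5.8) = 15.8608 psu.
Increase required: 15.8608 − 9.99 = 5.8708 psu.

15.86 psu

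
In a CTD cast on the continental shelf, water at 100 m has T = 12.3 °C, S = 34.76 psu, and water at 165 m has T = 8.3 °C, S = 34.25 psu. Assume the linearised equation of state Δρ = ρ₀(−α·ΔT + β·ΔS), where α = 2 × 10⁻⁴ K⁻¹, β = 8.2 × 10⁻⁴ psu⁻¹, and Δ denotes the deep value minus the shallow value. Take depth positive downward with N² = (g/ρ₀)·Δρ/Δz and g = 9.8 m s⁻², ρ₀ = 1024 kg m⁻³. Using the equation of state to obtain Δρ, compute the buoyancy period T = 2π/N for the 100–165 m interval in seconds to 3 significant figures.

828 s

ΔT = -4.0 K, ΔS = -0.51 psu (deep − shallow).
Δρ/ρ₀ = −αΔT + βΔS = 8.00 × 10⁻⁴ − 4.182 × 10⁻⁴ = 3.818 × 10⁻⁴, so Δρ ≈ 0.3910 kg m⁻³.
N² = (g/ρ₀)·Δρ/Δz = g·(Δρ/ρ₀)/Δz = 9.8 × 3.818 × 10⁻⁴ / 65 = 5.7564 × 10⁻⁵ s⁻².
N = √(5.7564 × 10⁻⁵) = 7.5871 × 10⁻³ rad s⁻¹ → T = 2π/N = 828.14 s ≈ 828 s.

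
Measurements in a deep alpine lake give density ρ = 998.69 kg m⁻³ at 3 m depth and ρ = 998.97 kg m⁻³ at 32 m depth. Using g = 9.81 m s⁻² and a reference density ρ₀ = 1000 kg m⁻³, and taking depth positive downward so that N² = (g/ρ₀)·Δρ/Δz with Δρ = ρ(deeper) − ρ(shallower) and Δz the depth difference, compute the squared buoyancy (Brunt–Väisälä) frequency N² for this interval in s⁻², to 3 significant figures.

Δρ = 998.97 − 998.69 = 0.28 kg m⁻³ over Δz = 32 − 3 = 29 m.
N² = (9.81/1000) × (0.28/29) = 9.4717 × 10⁻⁵ s⁻² ≈ 9.47 × 10⁻⁵ s⁻².

9.47 × 10⁻⁵ s⁻²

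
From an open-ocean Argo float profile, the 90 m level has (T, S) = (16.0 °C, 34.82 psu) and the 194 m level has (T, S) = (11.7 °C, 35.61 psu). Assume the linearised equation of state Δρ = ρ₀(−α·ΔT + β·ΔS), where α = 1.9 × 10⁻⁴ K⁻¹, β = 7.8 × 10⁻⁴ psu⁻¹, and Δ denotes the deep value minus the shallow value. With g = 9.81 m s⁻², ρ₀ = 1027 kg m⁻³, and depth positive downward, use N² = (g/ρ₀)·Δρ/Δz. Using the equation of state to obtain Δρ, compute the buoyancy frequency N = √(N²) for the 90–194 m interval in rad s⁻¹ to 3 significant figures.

ΔT = -4.3 K, ΔS = +0.79 psu (deep − shallow).
Δρ/ρ₀ = −αΔT + βΔS = 8.17 × 10⁻⁴ + 6.162 × 10⁻⁴ = 1.4332 × 10⁻³, so Δρ ≈ 1.472 kg m⁻³.
N² = (g/ρ₀)·Δρ/Δz = g·(Δρ/ρ₀)/Δz = 9.81 × 1.4332 × 10⁻³ / 104 = 1.3519 × 10⁻⁴ s⁻².
N = √(1.3519 × 10⁻⁴) = 0.011627 rad s⁻¹ ≈ 0.0116 rad s⁻¹.

0.0116 rad s⁻¹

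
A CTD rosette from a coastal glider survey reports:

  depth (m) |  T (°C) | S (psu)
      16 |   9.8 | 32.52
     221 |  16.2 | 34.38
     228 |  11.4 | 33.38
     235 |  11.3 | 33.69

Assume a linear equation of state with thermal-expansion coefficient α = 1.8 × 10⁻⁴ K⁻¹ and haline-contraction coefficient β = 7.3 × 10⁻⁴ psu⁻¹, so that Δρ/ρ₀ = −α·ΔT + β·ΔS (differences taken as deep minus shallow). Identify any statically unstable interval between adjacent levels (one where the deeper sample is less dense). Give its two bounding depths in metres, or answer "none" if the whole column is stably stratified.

Evaluate Δρ/ρ₀ = −αΔT + βΔS across each adjacent pair:
  16–221 m: −αΔT+βΔS = −(1.8 × 10⁻⁴)(+6.4)+(7.3 × 10⁻⁴)(+1.86) = 2.1 × 10⁻⁴ → stable
  221–228 m: −αΔT+βΔS = −(1.8 × 10⁻⁴)(-4.8)+(7.3 × 10⁻⁴)(-1.00) = 1.3 × 10⁻⁴ → stable
  228–235 m: −αΔT+βΔS = −(1.8 × 10⁻⁴)(-0.1)+(7.3 × 10⁻⁴)(+0.31) = 2.4 × 10⁻⁴ → stable
Every interval has Δρ > 0: the column is stably stratified throughout.

none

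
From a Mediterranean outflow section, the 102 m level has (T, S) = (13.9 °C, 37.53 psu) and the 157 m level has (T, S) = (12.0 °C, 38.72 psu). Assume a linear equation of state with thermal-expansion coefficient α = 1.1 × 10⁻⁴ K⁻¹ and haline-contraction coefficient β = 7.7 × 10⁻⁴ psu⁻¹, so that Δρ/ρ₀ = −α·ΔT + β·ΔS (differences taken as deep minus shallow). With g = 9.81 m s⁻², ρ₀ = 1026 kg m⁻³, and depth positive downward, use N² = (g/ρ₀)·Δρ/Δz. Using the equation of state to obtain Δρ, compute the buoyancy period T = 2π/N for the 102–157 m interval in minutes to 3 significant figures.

ΔT = -1.9 K, ΔS = +1.19 psu (deep − shallow).
Δρ/ρ₀ = −αΔT + βΔS = 2.09 × 10⁻⁴ + 9.163 × 10⁻⁴ = 1.1253 × 10⁻³, so Δρ ≈ 1.155 kg m⁻³.
N² = (g/ρ₀)·Δρ/Δz = g·(Δρ/ρ₀)/Δz = 9.81 × 1.1253 × 10⁻³ / 55 = 2.0071 × 10⁻⁴ s⁻².
N = √(2.0071 × 10⁻⁴) = 0.014167 rad s⁻¹ → T = 2π/N = 443.51 s = 7.3918 min ≈ 7.39 min.

7.39 min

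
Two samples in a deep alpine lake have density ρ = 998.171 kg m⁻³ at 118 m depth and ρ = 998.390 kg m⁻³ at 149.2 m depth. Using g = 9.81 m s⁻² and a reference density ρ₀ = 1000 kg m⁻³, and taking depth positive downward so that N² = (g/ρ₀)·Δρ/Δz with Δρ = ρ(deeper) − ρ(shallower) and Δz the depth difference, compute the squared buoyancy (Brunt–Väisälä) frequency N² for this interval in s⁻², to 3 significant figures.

Δρ = 998.390 − 998.171 = 0.219 kg m⁻³ over Δz = 149.2 − 118 = 31.2 m.
N² = (9.81/1000) × (0.219/31.2) = 6.8859 × 10⁻⁵ s⁻² ≈ 6.89 × 10⁻⁵ s⁻².
Since Δρ > 0 the layer is stably stratified.

6.89 × 10⁻⁵ s⁻²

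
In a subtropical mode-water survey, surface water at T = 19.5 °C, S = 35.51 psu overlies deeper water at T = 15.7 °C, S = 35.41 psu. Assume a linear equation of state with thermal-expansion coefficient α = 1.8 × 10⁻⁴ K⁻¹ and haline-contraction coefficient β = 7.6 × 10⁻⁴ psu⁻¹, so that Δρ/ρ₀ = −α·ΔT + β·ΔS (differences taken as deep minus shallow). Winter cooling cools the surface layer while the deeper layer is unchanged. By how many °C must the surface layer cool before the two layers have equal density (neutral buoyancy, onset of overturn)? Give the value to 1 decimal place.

Neutral buoyancy requires Δρ = 0, i.e. −α(T_deep − T_surf′) + β(S_deep − S_surf) = 0.
T_surf′ = T_deep − (β/α)·ΔS = 15.7 − (7.6 × 10⁻⁴/1.8 × 10⁻⁴)·(-0.10) = 16.122 °C.
Cooling required: 19.5 − (16.122) = 3.378 °C.

3.4 °C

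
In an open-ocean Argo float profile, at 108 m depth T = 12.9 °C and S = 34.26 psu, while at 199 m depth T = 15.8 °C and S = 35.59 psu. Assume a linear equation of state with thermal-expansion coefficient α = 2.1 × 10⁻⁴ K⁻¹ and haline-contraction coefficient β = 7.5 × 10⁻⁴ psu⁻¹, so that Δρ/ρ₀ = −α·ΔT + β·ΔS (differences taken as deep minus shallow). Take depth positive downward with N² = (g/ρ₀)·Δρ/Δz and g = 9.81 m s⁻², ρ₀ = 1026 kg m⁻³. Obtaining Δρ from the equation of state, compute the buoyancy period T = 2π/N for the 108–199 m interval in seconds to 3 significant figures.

971 s

ΔT = +2.9 K, ΔS = +1.33 psu (deep − shallow).
Δρ/ρ₀ = −αΔT + βΔS = -6.09 × 10⁻⁴ + 9.975 × 10⁻⁴ = 3.885 × 10⁻⁴, so Δρ ≈ 0.3986 kg m⁻³.
N² = (g/ρ₀)·Δρ/Δz = g·(Δρ/ρ₀)/Δz = 9.81 × 3.885 × 10⁻⁴ / 91 = 4.1881 × 10⁻⁵ s⁻².
N = √(4.1881 × 10⁻⁵) = 6.4716 × 10⁻³ rad s⁻¹ → T = 2π/N = 970.89 s ≈ 971 s.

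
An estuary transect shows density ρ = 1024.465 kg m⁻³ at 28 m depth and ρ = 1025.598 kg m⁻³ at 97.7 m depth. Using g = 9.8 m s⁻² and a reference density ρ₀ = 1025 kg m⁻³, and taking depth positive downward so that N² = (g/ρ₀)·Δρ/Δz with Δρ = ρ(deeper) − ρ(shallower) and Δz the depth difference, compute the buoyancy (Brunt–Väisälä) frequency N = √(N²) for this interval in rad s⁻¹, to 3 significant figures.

Δρ = 1025.598 − 1024.465 = 1.133 kg m⁻³ over Δz = 97.7 − 28 = 69.7 m.
N² = (9.8/1025) × (1.133/69.7) = 1.5542 × 10⁻⁴ s⁻².
N = √(1.5542 × 10⁻⁴) = 0.012467 rad s⁻¹ ≈ 0.0125 rad s⁻¹.

0.0125 rad s⁻¹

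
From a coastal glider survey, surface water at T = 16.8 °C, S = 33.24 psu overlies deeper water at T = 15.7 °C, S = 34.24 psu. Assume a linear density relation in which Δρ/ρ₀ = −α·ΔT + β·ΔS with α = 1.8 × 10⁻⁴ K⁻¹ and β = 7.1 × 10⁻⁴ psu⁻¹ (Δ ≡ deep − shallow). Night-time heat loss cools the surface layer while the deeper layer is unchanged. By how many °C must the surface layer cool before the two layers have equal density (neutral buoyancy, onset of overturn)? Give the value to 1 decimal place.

5.0 °C

Neutral buoyancy requires Δρ = 0, i.e. −α(T_deep − T_surf′) + β(S_deep − S_surf) = 0.
T_surf′ = T_deep − (β/α)·ΔS = 15.7 − (7.1 × 10⁻⁴/1.8 × 10⁻⁴)·(+1.00) = 11.756 °C.
Cooling required: 16.8 − (11.756) = 5.044 °C.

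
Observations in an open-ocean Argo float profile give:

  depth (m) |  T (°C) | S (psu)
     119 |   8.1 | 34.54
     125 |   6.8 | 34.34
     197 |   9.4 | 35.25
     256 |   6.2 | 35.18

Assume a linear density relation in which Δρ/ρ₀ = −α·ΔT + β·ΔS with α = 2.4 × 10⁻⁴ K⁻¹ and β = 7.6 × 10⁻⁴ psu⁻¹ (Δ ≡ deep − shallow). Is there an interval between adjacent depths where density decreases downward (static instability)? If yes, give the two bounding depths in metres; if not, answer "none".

Evaluate Δρ/ρ₀ = −αΔT + βΔS across each adjacent pair:
  119–125 m: −αΔT+βΔS = −(2.4 × 10⁻⁴)(-1.3)+(7.6 × 10⁻⁴)(-0.20) = 1.6 × 10⁻⁴ → stable
  125–197 m: −αΔT+βΔS = −(2.4 × 10⁻⁴)(+2.6)+(7.6 × 10⁻⁴)(+0.91) = 6.8 × 10⁻⁵ → stable
  197–256 m: −αΔT+βΔS = −(2.4 × 10⁻⁴)(-3.2)+(7.6 × 10⁻⁴)(-0.07) = 7.1 × 10⁻⁴ → stable
Every interval has Δρ > 0: the column is stably stratified throughout.

none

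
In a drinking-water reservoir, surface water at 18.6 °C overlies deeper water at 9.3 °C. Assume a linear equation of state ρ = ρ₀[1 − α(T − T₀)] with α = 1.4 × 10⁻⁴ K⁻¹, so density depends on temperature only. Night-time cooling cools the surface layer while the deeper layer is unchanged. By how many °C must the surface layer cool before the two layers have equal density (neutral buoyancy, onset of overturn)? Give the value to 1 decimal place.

With temperature the only control, equal density requires T_surf′ = T_deep.
T_surf′ = 9.3 °C.
Cooling required: 18.6 − 9.3 = 9.3 °C.

9.3 °C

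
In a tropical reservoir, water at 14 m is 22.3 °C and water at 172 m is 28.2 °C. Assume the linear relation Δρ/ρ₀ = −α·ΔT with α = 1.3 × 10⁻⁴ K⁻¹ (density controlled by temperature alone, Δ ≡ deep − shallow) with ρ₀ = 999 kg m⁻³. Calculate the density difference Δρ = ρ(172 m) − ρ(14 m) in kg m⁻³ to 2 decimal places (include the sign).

ΔT = +5.9 K, Δρ/ρ₀ = −αΔT = -7.67 × 10⁻⁴.
Δρ = 999 × (-7.67 × 10⁻⁴) = -0.77 kg m⁻³.
Negative Δρ: lighter below, statically unstable.

-0.77 kg m⁻³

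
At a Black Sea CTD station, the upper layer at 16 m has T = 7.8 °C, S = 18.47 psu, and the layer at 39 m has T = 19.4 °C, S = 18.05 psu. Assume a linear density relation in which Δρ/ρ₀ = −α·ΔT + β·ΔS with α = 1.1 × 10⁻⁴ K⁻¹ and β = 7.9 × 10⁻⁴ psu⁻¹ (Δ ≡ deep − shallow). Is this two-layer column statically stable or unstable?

ΔT = 19.4 − 7.8 = +11.6 K and ΔS = 18.05 − 18.47 = -0.42 psu (deep − shallow).
−αΔT = -1.276 × 10⁻³; βΔS = -3.318 × 10⁻⁴; sum Δρ/ρ₀ = -1.6078 × 10⁻³.
Δρ/ρ₀ < 0, so Δρ < 0: deeper water is lighter → statically unstable; the column would overturn.

unstable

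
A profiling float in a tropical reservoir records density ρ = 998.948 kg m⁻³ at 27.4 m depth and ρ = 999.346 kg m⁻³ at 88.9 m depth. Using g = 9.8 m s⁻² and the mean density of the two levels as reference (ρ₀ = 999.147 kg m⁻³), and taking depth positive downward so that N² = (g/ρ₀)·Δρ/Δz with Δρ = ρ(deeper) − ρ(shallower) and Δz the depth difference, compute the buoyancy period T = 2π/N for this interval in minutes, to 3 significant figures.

13.1 min

Δρ = 999.346 − 998.948 = 0.398 kg m⁻³ over Δz = 88.9 − 27.4 = 61.5 m.
N² = (9.8/999.147) × (0.398/61.5) = 6.3475 × 10⁻⁵ s⁻².
N = √(6.3475 × 10⁻⁵) = 7.9671 × 10⁻³ rad s⁻¹, so T = 2π/N = 788.64 s = 13.144 min ≈ 13.1 min.
A positive N² confirms static stability across the interval.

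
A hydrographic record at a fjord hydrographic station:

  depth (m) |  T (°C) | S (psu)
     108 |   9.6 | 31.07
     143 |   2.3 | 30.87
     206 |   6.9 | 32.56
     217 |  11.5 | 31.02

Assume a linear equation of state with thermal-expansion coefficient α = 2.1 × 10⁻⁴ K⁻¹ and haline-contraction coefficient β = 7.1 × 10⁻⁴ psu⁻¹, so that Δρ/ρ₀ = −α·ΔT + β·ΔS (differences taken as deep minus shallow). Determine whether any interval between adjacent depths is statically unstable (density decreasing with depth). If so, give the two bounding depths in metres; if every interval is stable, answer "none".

Evaluate Δρ/ρ₀ = −αΔT + βΔS across each adjacent pair:
  108–143 m: −αΔT+βΔS = −(2.1 × 10⁻⁴)(-7.3)+(7.1 × 10⁻⁴)(-0.20) = 1.4 × 10⁻³ → stable
  143–206 m: −αΔT+βΔS = −(2.1 × 10⁻⁴)(+4.6)+(7.1 × 10⁻⁴)(+1.69) = 2.3 × 10⁻⁴ → stable
  206–217 m: −αΔT+βΔS = −(2.1 × 10⁻⁴)(+4.6)+(7.1 × 10⁻⁴)(-1.54) = -2.1 × 10⁻³ → UNSTABLE
The 206–217 m interval has Δρ < 0: lighter water underlies denser water.

206–217 m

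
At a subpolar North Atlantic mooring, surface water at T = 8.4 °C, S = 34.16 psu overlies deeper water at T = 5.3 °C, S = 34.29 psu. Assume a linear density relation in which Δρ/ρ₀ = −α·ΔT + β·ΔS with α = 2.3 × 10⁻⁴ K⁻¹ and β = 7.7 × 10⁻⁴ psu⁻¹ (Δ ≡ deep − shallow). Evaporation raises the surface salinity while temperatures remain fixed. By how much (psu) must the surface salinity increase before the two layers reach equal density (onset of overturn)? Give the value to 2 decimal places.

1.06 psu

Neutral buoyancy requires −α(T_deep − T_surf) + β(S_deep − S_surf′) = 0.
S_surf′ = S_deep − (α/β)·ΔT = 34.29 − (2.3 × 10⁻⁴/7.7 × 10⁻⁴)·(-3.1) = 35.2160 psu.
Increase required: 35.2160 − 34.16 = 1.0560 psu.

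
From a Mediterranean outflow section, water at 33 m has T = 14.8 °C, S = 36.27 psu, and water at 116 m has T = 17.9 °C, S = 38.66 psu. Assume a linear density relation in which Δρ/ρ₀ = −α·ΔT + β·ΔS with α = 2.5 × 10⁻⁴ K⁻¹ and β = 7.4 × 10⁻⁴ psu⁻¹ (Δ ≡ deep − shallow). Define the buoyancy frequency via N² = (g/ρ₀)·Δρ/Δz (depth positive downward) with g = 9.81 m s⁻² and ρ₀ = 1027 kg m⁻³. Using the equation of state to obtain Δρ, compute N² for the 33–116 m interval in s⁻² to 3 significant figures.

ΔT = +3.1 K, ΔS = +2.39 psu (deep − shallow).
Δρ/ρ₀ = −αΔT + βΔS = -7.75 × 10⁻⁴ + 1.7686 × 10⁻³ = 9.936 × 10⁻⁴, so Δρ ≈ 1.020 kg m⁻³.
N² = (g/ρ₀)·Δρ/Δz = g·(Δρ/ρ₀)/Δz = 9.81 × 9.936 × 10⁻⁴ / 83 = 1.1744 × 10⁻⁴ s⁻² ≈ 1.17 × 10⁻⁴ s⁻².

1.17 × 10⁻⁴ s⁻²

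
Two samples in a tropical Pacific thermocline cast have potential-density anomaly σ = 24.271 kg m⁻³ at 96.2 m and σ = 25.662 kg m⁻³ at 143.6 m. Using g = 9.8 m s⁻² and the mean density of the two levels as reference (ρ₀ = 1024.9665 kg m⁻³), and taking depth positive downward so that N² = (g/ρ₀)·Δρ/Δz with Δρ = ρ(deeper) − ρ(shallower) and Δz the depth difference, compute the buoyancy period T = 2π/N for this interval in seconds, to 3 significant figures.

375 s

Δρ = 1025.662 − 1024.271 = 1.391 kg m⁻³ over Δz = 143.6 − 96.2 = 47.4 m.
N² = (9.8/1024.9665) × (1.391/47.4) = 2.8059 × 10⁻⁴ s⁻².
N = √(2.8059 × 10⁻⁴) = 0.016751 rad s⁻¹, so T = 2π/N = 375.09 s ≈ 375 s.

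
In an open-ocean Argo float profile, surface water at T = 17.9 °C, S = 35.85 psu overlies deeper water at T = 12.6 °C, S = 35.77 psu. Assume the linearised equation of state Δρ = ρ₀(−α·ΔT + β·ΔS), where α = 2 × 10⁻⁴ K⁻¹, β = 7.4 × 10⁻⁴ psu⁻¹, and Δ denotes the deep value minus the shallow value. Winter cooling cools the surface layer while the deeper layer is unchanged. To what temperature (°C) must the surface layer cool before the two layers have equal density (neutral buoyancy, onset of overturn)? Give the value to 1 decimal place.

12.9 °C

Neutral buoyancy requires Δρ = 0, i.e. −α(T_deep − T_surf′) + β(S_deep − S_surf) = 0.
T_surf′ = T_deep − (β/α)·ΔS = 12.6 − (7.4 × 10⁻⁴/2 × 10⁻⁴)·(-0.08) = 12.896 °C.
Cooling required: 17.9 − (12.896) = 5.004 °C.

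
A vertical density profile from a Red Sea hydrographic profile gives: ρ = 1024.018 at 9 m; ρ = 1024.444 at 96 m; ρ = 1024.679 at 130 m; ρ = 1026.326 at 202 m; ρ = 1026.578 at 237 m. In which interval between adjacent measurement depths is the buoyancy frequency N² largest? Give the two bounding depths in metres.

130–202 m

Compute the density gradient over each adjacent pair:
  9–96 m: Δρ/Δz = 0.426/87 = 4.9 × 10⁻³ kg m⁻⁴
  96–130 m: Δρ/Δz = 0.235/34 = 6.9 × 10⁻³ kg m⁻⁴
  130–202 m: Δρ/Δz = 1.647/72 = 0.023 kg m⁻⁴
  202–237 m: Δρ/Δz = 0.252/35 = 7.2 × 10⁻³ kg m⁻⁴
The largest gradient is in the 130–202 m interval — the pycnocline.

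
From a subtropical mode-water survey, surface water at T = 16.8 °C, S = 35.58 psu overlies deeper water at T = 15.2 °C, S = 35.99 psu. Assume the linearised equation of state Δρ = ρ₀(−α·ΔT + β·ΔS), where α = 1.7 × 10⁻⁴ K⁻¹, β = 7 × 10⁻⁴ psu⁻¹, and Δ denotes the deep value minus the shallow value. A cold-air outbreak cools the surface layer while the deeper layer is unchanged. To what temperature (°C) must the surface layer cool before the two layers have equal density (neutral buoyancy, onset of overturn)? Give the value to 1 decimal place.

Neutral buoyancy requires Δρ = 0, i.e. −α(T_deep − T_surf′) + β(S_deep − S_surf) = 0.
T_surf′ = T_deep − (β/α)·ΔS = 15.2 − (7 × 10⁻⁴/1.7 × 10⁻⁴)·(+0.41) = 13.512 °C.
Cooling required: 16.8 − (13.512) = 3.288 °C.

13.5 °C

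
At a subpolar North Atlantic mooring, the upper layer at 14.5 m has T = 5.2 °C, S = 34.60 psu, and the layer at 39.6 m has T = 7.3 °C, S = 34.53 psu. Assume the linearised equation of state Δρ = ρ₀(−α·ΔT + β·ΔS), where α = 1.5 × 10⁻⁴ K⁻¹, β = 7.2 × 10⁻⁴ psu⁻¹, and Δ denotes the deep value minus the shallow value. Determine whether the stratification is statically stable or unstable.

unstable

ΔT = 7.3 − 5.2 = +2.1 K and ΔS = 34.53 − 34.60 = -0.07 psu (deep − shallow).
−αΔT = -3.15 × 10⁻⁴; βΔS = -5.04 × 10⁻⁵; sum Δρ/ρ₀ = -3.654 × 10⁻⁴.
Δρ/ρ₀ < 0, so Δρ < 0: deeper water is lighter → statically unstable; the column would overturn.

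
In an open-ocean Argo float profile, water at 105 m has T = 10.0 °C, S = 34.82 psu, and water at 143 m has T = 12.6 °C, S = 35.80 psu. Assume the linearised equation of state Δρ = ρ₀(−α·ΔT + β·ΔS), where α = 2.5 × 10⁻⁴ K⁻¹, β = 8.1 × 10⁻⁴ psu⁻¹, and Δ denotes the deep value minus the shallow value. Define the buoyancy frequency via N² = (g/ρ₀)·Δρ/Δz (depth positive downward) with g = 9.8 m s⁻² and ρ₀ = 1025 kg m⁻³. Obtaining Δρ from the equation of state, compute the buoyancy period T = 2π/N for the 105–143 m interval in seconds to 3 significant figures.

ΔT = +2.6 K, ΔS = +0.98 psu (deep − shallow).
Δρ/ρ₀ = −αΔT + βΔS = -6.50 × 10⁻⁴ + 7.938 × 10⁻⁴ = 1.438 × 10⁻⁴, so Δρ ≈ 0.1474 kg m⁻³.
N² = (g/ρ₀)·Δρ/Δz = g·(Δρ/ρ₀)/Δz = 9.8 × 1.438 × 10⁻⁴ / 38 = 3.7085 × 10⁻⁵ s⁻².
N = √(3.7085 × 10⁻⁵) = 6.0897 × 10⁻³ rad s⁻¹ → T = 2π/N = 1.0318 × 10³ s ≈ 1.03 × 10³ s.

1.03 × 10³ s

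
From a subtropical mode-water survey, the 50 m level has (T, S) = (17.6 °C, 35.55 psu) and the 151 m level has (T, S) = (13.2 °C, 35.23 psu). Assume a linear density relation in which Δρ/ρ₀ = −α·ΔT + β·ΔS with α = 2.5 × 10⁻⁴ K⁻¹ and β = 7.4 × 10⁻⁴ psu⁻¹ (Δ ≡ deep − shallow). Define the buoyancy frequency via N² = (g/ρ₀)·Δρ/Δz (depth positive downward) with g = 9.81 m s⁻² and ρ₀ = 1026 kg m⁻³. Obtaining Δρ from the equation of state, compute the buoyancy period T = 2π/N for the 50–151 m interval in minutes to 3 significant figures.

ΔT = -4.4 K, ΔS = -0.32 psu (deep − shallow).
Δρ/ρ₀ = −αΔT + βΔS = 1.10 × 10⁻³ − 2.368 × 10⁻⁴ = 8.632 × 10⁻⁴, so Δρ ≈ 0.8856 kg m⁻³.
N² = (g/ρ₀)·Δρ/Δz = g·(Δρ/ρ₀)/Δz = 9.81 × 8.632 × 10⁻⁴ / 101 = 8.3842 × 10⁻⁵ s⁻².
N = √(8.3842 × 10⁻⁵) = 9.1565 × 10⁻³ rad s⁻¹ → T = 2π/N = 686.20 s = 11.437 min ≈ 11.4 min.

11.4 min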